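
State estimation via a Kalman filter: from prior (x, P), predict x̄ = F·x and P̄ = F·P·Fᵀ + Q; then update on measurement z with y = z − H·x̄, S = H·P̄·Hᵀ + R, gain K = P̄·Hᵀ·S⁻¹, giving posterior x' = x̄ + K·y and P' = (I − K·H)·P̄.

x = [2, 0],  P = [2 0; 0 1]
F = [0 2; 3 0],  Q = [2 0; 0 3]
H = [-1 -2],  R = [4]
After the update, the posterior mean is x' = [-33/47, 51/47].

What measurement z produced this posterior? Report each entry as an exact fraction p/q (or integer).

x̄ = F·x = [0, 6]
P̄ = F·P·Fᵀ + Q = [6 0; 0 21]
S = H·P̄·Hᵀ + R = [94]
K = P̄·Hᵀ·S⁻¹ = [-3/47; -21/47]
x' − x̄ = [-33/47, -231/47] = K·y
y = (KᵀK)⁻¹·Kᵀ·(x' − x̄) = [11]
z = y + H·x̄ = [11] + [-12] = [-1]

z = [-1]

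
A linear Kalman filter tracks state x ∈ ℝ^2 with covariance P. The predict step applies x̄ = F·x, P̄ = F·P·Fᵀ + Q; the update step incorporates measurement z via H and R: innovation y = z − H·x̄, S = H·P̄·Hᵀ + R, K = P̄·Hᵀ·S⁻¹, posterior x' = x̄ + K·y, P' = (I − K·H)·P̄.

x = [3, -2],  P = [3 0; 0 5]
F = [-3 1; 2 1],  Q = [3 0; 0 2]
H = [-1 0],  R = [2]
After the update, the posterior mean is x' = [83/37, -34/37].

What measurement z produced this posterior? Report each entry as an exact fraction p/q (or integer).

x̄ = F·x = [-11, 4]
P̄ = F·P·Fᵀ + Q = [35 -13; -13 19]
S = H·P̄·Hᵀ + R = [37]
K = P̄·Hᵀ·S⁻¹ = [-35/37; 13/37]
x' − x̄ = [490/37, -182/37] = K·y
y = (KᵀK)⁻¹·Kᵀ·(x' − x̄) = [-14]
z = y + H·x̄ = [-14] + [11] = [-3]

z = [-3]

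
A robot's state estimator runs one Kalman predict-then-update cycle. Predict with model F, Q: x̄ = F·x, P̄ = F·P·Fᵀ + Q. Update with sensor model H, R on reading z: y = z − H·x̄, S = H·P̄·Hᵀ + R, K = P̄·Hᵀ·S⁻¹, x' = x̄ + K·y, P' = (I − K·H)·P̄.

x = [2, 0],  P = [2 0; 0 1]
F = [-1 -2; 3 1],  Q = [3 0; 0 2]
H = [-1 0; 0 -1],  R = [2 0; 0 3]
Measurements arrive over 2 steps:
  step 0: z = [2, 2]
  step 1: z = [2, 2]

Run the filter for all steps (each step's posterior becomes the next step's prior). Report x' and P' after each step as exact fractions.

step 0: x' = [-34/25, -17/25], P' = [38/25 -6/25; -6/25 501/200]
step 1: x' = [-69582/49075, -101606/49075], P' = [82354/49075 -9468/49075; -9468/49075 119181/49075]

step 0: x̄ = F·x = [-2, 6]
step 0: P̄ = F·P·Fᵀ + Q = [9 -8; -8 21]
step 0: y = z − H·x̄ = [0, 8]
step 0: S = H·P̄·Hᵀ + R = [11 -8; -8 24]
step 0: K = P̄·Hᵀ·S⁻¹ = [-19/25 2/25; 3/25 -167/200]
step 0: x' = x̄ + K·y = [-34/25, -17/25]
step 0: P' = (I − K·H)·P̄ = [38/25 -6/25; -6/25 501/200]
step 1: x̄ = F·x = [68/25, -119/25]
step 1: P̄ = F·P·Fᵀ + Q = [679/50 -789/100; -789/100 3349/200]
step 1: y = z − H·x̄ = [118/25, -69/25]
step 1: S = H·P̄·Hᵀ + R = [779/50 -789/100; -789/100 3949/200]
step 1: K = P̄·Hᵀ·S⁻¹ = [-41177/49075 3156/49075; 4734/49075 -39727/49075]
step 1: x' = x̄ + K·y = [-69582/49075, -101606/49075]
step 1: P' = (I − K·H)·P̄ = [82354/49075 -9468/49075; -9468/49075 119181/49075]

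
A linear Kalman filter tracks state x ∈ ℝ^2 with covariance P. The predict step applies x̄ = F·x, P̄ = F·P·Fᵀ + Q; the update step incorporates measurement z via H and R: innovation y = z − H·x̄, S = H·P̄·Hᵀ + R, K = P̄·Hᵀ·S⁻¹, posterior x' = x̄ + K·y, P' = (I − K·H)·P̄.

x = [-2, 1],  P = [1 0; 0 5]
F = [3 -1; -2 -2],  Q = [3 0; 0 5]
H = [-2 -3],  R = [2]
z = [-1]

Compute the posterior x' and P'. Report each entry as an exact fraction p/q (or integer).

x̄ = F·x = [-7, 2]
P̄ = F·P·Fᵀ + Q = [17 4; 4 29]
y = z − H·x̄ = [-9]
S = H·P̄·Hᵀ + R = [379]
K = P̄·Hᵀ·S⁻¹ = [-46/379; -95/379]
x' = x̄ + K·y = [-2239/379, 1613/379]
P' = (I − K·H)·P̄ = [4327/379 -2854/379; -2854/379 1966/379]

x' = [-2239/379, 1613/379]
P' = [4327/379 -2854/379; -2854/379 1966/379]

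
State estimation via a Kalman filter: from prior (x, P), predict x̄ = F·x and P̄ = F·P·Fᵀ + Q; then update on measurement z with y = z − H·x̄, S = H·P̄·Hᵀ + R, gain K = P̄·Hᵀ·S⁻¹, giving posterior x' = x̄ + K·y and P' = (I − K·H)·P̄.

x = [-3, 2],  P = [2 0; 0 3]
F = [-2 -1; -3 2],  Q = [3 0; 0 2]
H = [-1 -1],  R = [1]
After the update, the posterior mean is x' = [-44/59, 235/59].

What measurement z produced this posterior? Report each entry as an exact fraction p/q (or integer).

z = [-3]

x̄ = F·x = [4, 13]
P̄ = F·P·Fᵀ + Q = [14 6; 6 32]
S = H·P̄·Hᵀ + R = [59]
K = P̄·Hᵀ·S⁻¹ = [-20/59; -38/59]
x' − x̄ = [-280/59, -532/59] = K·y
y = (KᵀK)⁻¹·Kᵀ·(x' − x̄) = [14]
z = y + H·x̄ = [14] + [-17] = [-3]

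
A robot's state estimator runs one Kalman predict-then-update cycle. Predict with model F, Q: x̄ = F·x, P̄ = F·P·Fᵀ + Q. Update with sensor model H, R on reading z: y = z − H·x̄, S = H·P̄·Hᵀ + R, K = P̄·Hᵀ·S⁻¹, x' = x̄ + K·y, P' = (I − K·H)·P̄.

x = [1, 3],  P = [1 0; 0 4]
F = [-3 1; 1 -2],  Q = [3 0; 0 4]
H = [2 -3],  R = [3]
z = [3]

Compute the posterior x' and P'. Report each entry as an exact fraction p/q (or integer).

x' = [-195/97, -230/97]
P' = [1983/388 1257/388; 1257/388 923/388]

x̄ = F·x = [0, -5]
P̄ = F·P·Fᵀ + Q = [16 -11; -11 21]
y = z − H·x̄ = [-12]
S = H·P̄·Hᵀ + R = [388]
K = P̄·Hᵀ·S⁻¹ = [65/388; -85/388]
x' = x̄ + K·y = [-195/97, -230/97]
P' = (I − K·H)·P̄ = [1983/388 1257/388; 1257/388 923/388]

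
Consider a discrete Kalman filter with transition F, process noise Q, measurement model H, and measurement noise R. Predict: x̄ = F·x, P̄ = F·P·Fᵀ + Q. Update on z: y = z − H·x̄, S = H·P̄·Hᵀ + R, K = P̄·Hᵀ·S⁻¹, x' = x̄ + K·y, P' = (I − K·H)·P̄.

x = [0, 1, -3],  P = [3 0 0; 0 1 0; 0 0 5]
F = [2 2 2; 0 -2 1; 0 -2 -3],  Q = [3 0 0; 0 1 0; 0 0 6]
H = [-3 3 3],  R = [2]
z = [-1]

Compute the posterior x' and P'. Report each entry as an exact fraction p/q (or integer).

x' = [-1157/1244, -5821/1244, 2131/622]
P' = [8115/1244 3243/1244 2369/622; 3243/1244 11999/1244 -4385/622; 2369/622 -4385/622 3416/311]

x̄ = F·x = [-4, -5, 7]
P̄ = F·P·Fᵀ + Q = [39 6 -34; 6 10 -11; -34 -11 55]
y = z − H·x̄ = [-19]
S = H·P̄·Hᵀ + R = [1244]
K = P̄·Hᵀ·S⁻¹ = [-201/1244; -21/1244; 117/622]
x' = x̄ + K·y = [-1157/1244, -5821/1244, 2131/622]
P' = (I − K·H)·P̄ = [8115/1244 3243/1244 2369/622; 3243/1244 11999/1244 -4385/622; 2369/622 -4385/622 3416/311]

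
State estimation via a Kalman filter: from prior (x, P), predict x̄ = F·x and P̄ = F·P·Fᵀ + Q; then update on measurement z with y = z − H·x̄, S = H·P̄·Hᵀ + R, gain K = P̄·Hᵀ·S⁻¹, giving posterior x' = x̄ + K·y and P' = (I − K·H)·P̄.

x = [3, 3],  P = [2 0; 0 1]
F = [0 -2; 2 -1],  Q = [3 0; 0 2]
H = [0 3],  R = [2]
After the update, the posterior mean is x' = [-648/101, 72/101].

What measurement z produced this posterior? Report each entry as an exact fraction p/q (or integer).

x̄ = F·x = [-6, 3]
P̄ = F·P·Fᵀ + Q = [7 2; 2 11]
S = H·P̄·Hᵀ + R = [101]
K = P̄·Hᵀ·S⁻¹ = [6/101; 33/101]
x' − x̄ = [-42/101, -231/101] = K·y
y = (KᵀK)⁻¹·Kᵀ·(x' − x̄) = [-7]
z = y + H·x̄ = [-7] + [9] = [2]

z = [2]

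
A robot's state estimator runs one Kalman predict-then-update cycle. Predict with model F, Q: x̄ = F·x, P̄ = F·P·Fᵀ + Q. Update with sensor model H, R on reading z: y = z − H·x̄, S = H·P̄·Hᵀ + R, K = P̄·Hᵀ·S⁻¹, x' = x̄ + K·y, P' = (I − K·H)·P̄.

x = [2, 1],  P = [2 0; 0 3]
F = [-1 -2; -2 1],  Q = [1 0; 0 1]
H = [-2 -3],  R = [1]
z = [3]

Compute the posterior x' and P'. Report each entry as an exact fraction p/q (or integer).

x' = [-244/145, 13/145]
P' = [1599/145 -1058/145; -1058/145 716/145]

x̄ = F·x = [-4, -3]
P̄ = F·P·Fᵀ + Q = [15 -2; -2 12]
y = z − H·x̄ = [-14]
S = H·P̄·Hᵀ + R = [145]
K = P̄·Hᵀ·S⁻¹ = [-24/145; -32/145]
x' = x̄ + K·y = [-244/145, 13/145]
P' = (I − K·H)·P̄ = [1599/145 -1058/145; -1058/145 716/145]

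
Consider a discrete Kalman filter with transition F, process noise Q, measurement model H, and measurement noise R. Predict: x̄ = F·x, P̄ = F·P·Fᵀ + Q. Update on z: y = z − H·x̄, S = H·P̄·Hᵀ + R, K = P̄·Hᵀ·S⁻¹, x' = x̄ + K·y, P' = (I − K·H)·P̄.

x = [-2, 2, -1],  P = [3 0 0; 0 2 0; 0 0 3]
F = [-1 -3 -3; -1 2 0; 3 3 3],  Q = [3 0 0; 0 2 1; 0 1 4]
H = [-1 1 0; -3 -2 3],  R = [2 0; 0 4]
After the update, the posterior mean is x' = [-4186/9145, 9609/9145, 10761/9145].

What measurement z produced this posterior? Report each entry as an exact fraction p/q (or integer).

x̄ = F·x = [-1, 6, -3]
P̄ = F·P·Fᵀ + Q = [51 -9 -54; -9 13 4; -54 4 76]
S = H·P̄·Hᵀ + R = [84 310; 310 2015]
K = P̄·Hᵀ·S⁻¹ = [-93/236 -1587/18290; 65/118 -716/9145; -5/236 3527/18290]
x' − x̄ = [4959/9145, -45261/9145, 38196/9145] = K·y
y = (KᵀK)⁻¹·Kᵀ·(x' − x̄) = [-6, 21]
z = y + H·x̄ = [-6, 21] + [7, -18] = [1, 3]

z = [1, 3]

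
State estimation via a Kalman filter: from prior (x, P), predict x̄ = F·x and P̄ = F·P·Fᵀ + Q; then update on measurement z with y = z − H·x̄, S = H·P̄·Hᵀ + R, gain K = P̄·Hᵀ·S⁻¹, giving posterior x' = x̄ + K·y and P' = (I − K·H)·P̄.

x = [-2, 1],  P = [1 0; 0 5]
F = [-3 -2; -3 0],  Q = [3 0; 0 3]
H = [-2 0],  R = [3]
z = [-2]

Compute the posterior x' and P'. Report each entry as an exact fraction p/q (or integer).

x' = [140/131, 678/131]
P' = [96/131 27/131; 27/131 1248/131]

x̄ = F·x = [4, 6]
P̄ = F·P·Fᵀ + Q = [32 9; 9 12]
y = z − H·x̄ = [6]
S = H·P̄·Hᵀ + R = [131]
K = P̄·Hᵀ·S⁻¹ = [-64/131; -18/131]
x' = x̄ + K·y = [140/131, 678/131]
P' = (I − K·H)·P̄ = [96/131 27/131; 27/131 1248/131]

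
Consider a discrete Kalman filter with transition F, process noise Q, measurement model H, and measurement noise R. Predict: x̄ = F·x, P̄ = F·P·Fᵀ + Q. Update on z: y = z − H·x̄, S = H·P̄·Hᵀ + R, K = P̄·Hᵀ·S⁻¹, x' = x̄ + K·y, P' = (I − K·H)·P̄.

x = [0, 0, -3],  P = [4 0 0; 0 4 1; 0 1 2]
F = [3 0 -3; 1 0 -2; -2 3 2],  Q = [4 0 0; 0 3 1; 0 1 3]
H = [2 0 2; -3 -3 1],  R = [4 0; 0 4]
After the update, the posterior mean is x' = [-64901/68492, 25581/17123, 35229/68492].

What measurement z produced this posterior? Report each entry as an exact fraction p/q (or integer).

z = [-1, -1]

x̄ = F·x = [9, 6, -6]
P̄ = F·P·Fᵀ + Q = [58 24 -45; 24 15 -21; -45 -21 75]
S = H·P̄·Hᵀ + R = [176 -36; -36 1564]
K = P̄·Hᵀ·S⁻¹ = [7547/68492 -6285/34246; 276/17123 -3009/34246; 25917/68492 3138/17123]
x' − x̄ = [-681329/68492, -77157/17123, 446181/68492] = K·y
y = (KᵀK)⁻¹·Kᵀ·(x' − x̄) = [-7, 50]
z = y + H·x̄ = [-7, 50] + [6, -51] = [-1, -1]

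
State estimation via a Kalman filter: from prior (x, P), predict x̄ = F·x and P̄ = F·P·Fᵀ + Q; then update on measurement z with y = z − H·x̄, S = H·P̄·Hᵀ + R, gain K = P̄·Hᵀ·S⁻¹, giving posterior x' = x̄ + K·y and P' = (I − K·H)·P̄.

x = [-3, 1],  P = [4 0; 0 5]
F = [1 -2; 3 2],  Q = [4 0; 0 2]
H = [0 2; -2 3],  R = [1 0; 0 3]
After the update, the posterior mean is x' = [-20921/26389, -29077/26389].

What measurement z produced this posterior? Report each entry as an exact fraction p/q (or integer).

z = [-2, -2]

x̄ = F·x = [-5, -7]
P̄ = F·P·Fᵀ + Q = [28 -8; -8 58]
S = H·P̄·Hᵀ + R = [233 380; 380 733]
K = P̄·Hᵀ·S⁻¹ = [18672/26389 -12560/26389; 12828/26389 190/26389]
x' − x̄ = [111024/26389, 155646/26389] = K·y
y = (KᵀK)⁻¹·Kᵀ·(x' − x̄) = [12, 9]
z = y + H·x̄ = [12, 9] + [-14, -11] = [-2, -2]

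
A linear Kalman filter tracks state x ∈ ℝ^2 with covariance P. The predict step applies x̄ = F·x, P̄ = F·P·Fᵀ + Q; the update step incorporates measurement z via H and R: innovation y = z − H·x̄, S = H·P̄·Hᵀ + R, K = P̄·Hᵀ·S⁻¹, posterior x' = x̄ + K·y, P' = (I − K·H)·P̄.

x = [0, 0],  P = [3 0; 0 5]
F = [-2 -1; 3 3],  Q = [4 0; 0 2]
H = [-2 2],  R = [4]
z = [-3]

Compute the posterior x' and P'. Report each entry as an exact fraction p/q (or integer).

x̄ = F·x = [0, 0]
P̄ = F·P·Fᵀ + Q = [21 -33; -33 74]
y = z − H·x̄ = [-3]
S = H·P̄·Hᵀ + R = [648]
K = P̄·Hᵀ·S⁻¹ = [-1/6; 107/324]
x' = x̄ + K·y = [1/2, -107/108]
P' = (I − K·H)·P̄ = [3 8/3; 8/3 539/162]

x' = [1/2, -107/108]
P' = [3 8/3; 8/3 539/162]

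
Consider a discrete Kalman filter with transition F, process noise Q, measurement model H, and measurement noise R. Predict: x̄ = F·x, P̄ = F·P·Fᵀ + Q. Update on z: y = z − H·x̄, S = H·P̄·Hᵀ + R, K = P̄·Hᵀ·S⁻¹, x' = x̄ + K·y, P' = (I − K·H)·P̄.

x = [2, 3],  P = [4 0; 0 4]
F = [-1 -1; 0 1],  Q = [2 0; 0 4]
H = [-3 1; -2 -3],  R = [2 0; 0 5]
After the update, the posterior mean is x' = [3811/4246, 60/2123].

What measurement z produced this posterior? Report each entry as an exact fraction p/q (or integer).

x̄ = F·x = [-5, 3]
P̄ = F·P·Fᵀ + Q = [10 -4; -4 8]
S = H·P̄·Hᵀ + R = [124 8; 8 69]
K = P̄·Hᵀ·S⁻¹ = [-1141/4246 -180/2123; 377/2123 -536/2123]
x' − x̄ = [25041/4246, -6309/2123] = K·y
y = (KᵀK)⁻¹·Kᵀ·(x' − x̄) = [-21, -3]
z = y + H·x̄ = [-21, -3] + [18, 1] = [-3, -2]

z = [-3, -2]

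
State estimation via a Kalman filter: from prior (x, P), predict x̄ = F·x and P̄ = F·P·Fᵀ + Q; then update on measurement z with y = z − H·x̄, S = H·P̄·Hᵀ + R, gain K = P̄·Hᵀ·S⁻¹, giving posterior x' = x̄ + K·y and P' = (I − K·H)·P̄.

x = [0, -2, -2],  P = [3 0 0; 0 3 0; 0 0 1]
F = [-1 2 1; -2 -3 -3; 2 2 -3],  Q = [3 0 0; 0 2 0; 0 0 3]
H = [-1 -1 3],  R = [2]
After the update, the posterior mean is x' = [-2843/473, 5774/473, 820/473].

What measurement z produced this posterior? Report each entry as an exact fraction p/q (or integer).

z = [-1]

x̄ = F·x = [-6, 12, 2]
P̄ = F·P·Fᵀ + Q = [19 -15 3; -15 50 -21; 3 -21 36]
S = H·P̄·Hᵀ + R = [473]
K = P̄·Hᵀ·S⁻¹ = [5/473; -98/473; 126/473]
x' − x̄ = [-5/473, 98/473, -126/473] = K·y
y = (KᵀK)⁻¹·Kᵀ·(x' − x̄) = [-1]
z = y + H·x̄ = [-1] + [0] = [-1]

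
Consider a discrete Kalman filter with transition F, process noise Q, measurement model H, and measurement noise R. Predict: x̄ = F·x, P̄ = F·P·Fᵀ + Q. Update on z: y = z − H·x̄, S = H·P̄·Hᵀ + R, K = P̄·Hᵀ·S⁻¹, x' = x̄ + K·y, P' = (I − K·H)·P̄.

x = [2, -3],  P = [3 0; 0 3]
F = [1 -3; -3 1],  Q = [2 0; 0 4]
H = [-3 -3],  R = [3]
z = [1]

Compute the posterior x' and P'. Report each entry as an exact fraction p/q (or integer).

x' = [129/13, -133/13]
P' = [332/13 -330/13; -330/13 2326/91]

x̄ = F·x = [11, -9]
P̄ = F·P·Fᵀ + Q = [32 -18; -18 34]
y = z − H·x̄ = [7]
S = H·P̄·Hᵀ + R = [273]
K = P̄·Hᵀ·S⁻¹ = [-2/13; -16/91]
x' = x̄ + K·y = [129/13, -133/13]
P' = (I − K·H)·P̄ = [332/13 -330/13; -330/13 2326/91]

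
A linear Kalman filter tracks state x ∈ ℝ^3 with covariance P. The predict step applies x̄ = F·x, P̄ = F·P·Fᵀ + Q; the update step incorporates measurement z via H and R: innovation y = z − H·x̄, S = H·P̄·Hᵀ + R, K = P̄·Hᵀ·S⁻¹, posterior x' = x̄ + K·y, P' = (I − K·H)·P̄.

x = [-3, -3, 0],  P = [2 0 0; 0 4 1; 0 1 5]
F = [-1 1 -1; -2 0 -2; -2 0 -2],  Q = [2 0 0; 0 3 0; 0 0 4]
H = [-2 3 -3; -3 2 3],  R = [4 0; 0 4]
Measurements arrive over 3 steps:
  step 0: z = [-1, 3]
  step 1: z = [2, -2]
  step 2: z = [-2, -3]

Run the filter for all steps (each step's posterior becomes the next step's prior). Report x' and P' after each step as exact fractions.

step 0: x' = [-29293/49317, -1721/16439, 9186/16439], P' = [309460/49317 101168/16439 36336/16439; 101168/16439 104284/16439 36592/16439; 36336/16439 36592/16439 16512/16439]
step 1: x' = [-476491388/1976240583, -17592580/68146227, -1451074862/1976240583], P' = [4782033640/1976240583 162207884/68146227 1693561972/1976240583; 162207884/68146227 180638144/68146227 61462988/68146227; 1693561972/1976240583 61462988/68146227 1047150916/1976240583]
step 2: x' = [23294591724971/34632441084191, -10221246089582/34632441084191, -3412472356538/34632441084191], P' = [80854920057480/34632441084191 79198620170972/34632441084191 28416541506164/34632441084191; 79198620170972/34632441084191 88247490083760/34632441084191 29850067970508/34632441084191; 28416541506164/34632441084191 29850067970508/34632441084191 17810303524436/34632441084191]

step 0: x̄ = F·x = [0, 6, 6]
step 0: P̄ = F·P·Fᵀ + Q = [11 12 12; 12 31 28; 12 28 32]
step 0: y = z − H·x̄ = [-1, -27]
step 0: S = H·P̄·Hᵀ + R = [111 -72; -72 491]
step 0: K = P̄·Hᵀ·S⁻¹ = [-8858/49317 471/16439; 185/16439 3710/16439; -3108/16439 3428/16439]
step 0: x' = x̄ + K·y = [-29293/49317, -1721/16439, 9186/16439]
step 0: P' = (I − K·H)·P̄ = [309460/49317 101168/16439 36336/16439; 101168/16439 104284/16439 36592/16439; 36336/16439 36592/16439 16512/16439]
step 1: x̄ = F·x = [-3428/49317, 3470/49317, 3470/49317]
step 1: P̄ = F·P·Fᵀ + Q = [161938/49317 327464/49317 327464/49317; 327464/49317 2455999/49317 2308048/49317; 327464/49317 2308048/49317 2505316/49317]
step 1: y = z − H·x̄ = [91778/49317, -126268/49317]
step 1: S = H·P̄·Hᵀ + R = [3951991/49317 -3190718/49317; -3190718/49317 51899206/49317]
step 1: K = P̄·Hᵀ·S⁻¹ = [-133166822/1976240583 35660567/1976240583; 8277425/68146227 14760400/68146227; -295324184/1976240583 406405034/1976240583]
step 1: x' = x̄ + K·y = [-476491388/1976240583, -17592580/68146227, -1451074862/1976240583]
step 1: P' = (I − K·H)·P̄ = [4782033640/1976240583 162207884/68146227 1693561972/1976240583; 162207884/68146227 180638144/68146227 61462988/68146227; 1693561972/1976240583 61462988/68146227 1047150916/1976240583]
step 2: x̄ = F·x = [1417381430/1976240583, 3855132500/1976240583, 3855132500/1976240583]
step 2: P̄ = F·P·Fᵀ + Q = [5434385266/1976240583 5459706424/1976240583 5459706424/1976240583; 5459706424/1976240583 42793955749/1976240583 36865234000/1976240583; 5459706424/1976240583 36865234000/1976240583 44770196332/1976240583]
step 2: y = z − H·x̄ = [-1117718306/1976240583, -20952239959/1976240583]
step 2: S = H·P̄·Hᵀ + R = [154145660125/1976240583 -57563083138/1976240583; -57563083138/1976240583 909513634990/1976240583]
step 2: K = P̄·Hᵀ·S⁻¹ = [-2340901030134/34632441084191 270526171999/34632441084191; 4198756499453/34632441084191 7112330891532/34632441084191; -5178447418528/34632441084191 6970355498958/34632441084191]
step 2: x' = x̄ + K·y = [23294591724971/34632441084191, -10221246089582/34632441084191, -3412472356538/34632441084191]
step 2: P' = (I − K·H)·P̄ = [80854920057480/34632441084191 79198620170972/34632441084191 28416541506164/34632441084191; 79198620170972/34632441084191 88247490083760/34632441084191 29850067970508/34632441084191; 28416541506164/34632441084191 29850067970508/34632441084191 17810303524436/34632441084191]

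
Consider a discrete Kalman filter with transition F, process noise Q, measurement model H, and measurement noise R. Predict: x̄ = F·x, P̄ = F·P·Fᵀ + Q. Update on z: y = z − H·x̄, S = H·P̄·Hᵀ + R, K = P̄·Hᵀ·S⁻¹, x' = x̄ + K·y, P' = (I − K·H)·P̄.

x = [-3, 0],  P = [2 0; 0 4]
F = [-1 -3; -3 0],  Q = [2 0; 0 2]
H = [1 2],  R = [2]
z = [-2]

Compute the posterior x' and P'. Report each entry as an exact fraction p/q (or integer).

x̄ = F·x = [3, 9]
P̄ = F·P·Fᵀ + Q = [40 6; 6 20]
y = z − H·x̄ = [-23]
S = H·P̄·Hᵀ + R = [146]
K = P̄·Hᵀ·S⁻¹ = [26/73; 23/73]
x' = x̄ + K·y = [-379/73, 128/73]
P' = (I − K·H)·P̄ = [1568/73 -758/73; -758/73 402/73]

x' = [-379/73, 128/73]
P' = [1568/73 -758/73; -758/73 402/73]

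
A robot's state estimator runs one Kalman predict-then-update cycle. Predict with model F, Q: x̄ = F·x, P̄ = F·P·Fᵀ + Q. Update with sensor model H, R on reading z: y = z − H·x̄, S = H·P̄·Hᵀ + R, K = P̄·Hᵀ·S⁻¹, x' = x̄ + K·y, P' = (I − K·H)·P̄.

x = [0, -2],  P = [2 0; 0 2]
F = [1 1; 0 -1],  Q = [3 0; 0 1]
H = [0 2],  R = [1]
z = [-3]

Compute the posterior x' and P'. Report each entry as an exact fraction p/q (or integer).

x' = [2/13, -16/13]
P' = [75/13 -2/13; -2/13 3/13]

x̄ = F·x = [-2, 2]
P̄ = F·P·Fᵀ + Q = [7 -2; -2 3]
y = z − H·x̄ = [-7]
S = H·P̄·Hᵀ + R = [13]
K = P̄·Hᵀ·S⁻¹ = [-4/13; 6/13]
x' = x̄ + K·y = [2/13, -16/13]
P' = (I − K·H)·P̄ = [75/13 -2/13; -2/13 3/13]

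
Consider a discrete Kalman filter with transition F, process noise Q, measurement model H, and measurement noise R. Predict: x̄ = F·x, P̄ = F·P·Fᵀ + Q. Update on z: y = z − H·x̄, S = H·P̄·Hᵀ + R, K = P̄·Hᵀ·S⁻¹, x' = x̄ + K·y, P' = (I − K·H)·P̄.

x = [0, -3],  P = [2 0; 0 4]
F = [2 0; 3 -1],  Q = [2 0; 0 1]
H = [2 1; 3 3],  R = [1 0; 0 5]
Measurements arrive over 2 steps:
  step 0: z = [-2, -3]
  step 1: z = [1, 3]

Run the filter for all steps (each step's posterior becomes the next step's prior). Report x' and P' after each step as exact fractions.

step 0: x̄ = F·x = [0, 3]
step 0: P̄ = F·P·Fᵀ + Q = [10 12; 12 23]
step 0: y = z − H·x̄ = [-5, -12]
step 0: S = H·P̄·Hᵀ + R = [112 237; 237 518]
step 0: K = P̄·Hᵀ·S⁻¹ = [934/1847 -192/1847; -539/1847 621/1847]
step 0: x' = x̄ + K·y = [-2366/1847, 784/1847]
step 0: P' = (I − K·H)·P̄ = [1254/1847 -1574/1847; -1574/1847 2609/1847]
step 1: x̄ = F·x = [-4732/1847, -7882/1847]
step 1: P̄ = F·P·Fᵀ + Q = [8710/1847 10672/1847; 10672/1847 25186/1847]
step 1: y = z − H·x̄ = [19193/1847, 43383/1847]
step 1: S = H·P̄·Hᵀ + R = [104561/1847 223866/1847; 223866/1847 506395/1847]
step 1: K = P̄·Hᵀ·S⁻¹ = [654432/1533937 -113178/1533937; -281322/1533937 450222/1533937]
step 1: x' = x̄ + K·y = [212194/1533937, 1105618/1533937]
step 1: P' = (I − K·H)·P̄ = [843062/1533937 -1031692/1533937; -1031692/1533937 1782062/1533937]

step 0: x' = [-2366/1847, 784/1847], P' = [1254/1847 -1574/1847; -1574/1847 2609/1847]
step 1: x' = [212194/1533937, 1105618/1533937], P' = [843062/1533937 -1031692/1533937; -1031692/1533937 1782062/1533937]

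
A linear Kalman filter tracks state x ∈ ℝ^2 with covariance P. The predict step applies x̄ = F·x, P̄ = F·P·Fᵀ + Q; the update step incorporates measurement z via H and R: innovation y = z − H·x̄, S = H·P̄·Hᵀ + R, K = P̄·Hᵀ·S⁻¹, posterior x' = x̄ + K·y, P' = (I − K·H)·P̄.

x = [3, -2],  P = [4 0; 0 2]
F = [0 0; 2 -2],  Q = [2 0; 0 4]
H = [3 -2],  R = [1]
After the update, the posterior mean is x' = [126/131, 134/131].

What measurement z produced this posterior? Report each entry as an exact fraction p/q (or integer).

x̄ = F·x = [0, 10]
P̄ = F·P·Fᵀ + Q = [2 0; 0 28]
S = H·P̄·Hᵀ + R = [131]
K = P̄·Hᵀ·S⁻¹ = [6/131; -56/131]
x' − x̄ = [126/131, -1176/131] = K·y
y = (KᵀK)⁻¹·Kᵀ·(x' − x̄) = [21]
z = y + H·x̄ = [21] + [-20] = [1]

z = [1]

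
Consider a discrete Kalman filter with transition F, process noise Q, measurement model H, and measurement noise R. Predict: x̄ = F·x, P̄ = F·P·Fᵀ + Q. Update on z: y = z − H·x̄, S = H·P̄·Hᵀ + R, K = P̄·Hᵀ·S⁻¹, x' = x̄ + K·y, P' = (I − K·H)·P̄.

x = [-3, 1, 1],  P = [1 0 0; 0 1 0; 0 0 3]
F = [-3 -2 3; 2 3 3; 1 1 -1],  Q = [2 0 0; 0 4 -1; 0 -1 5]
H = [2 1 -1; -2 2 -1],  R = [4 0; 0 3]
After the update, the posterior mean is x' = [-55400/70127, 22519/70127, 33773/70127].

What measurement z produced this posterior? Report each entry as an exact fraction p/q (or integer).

z = [-2, 2]

x̄ = F·x = [10, 0, -3]
P̄ = F·P·Fᵀ + Q = [42 15 -14; 15 44 -5; -14 -5 10]
S = H·P̄·Hᵀ + R = [352 -25; -25 201]
K = P̄·Hᵀ·S⁻¹ = [21713/70127 -11255/70127; 17454/70127 24151/70127; -8443/70127 1741/70127]
x' − x̄ = [-756670/70127, 22519/70127, 244154/70127] = K·y
y = (KᵀK)⁻¹·Kᵀ·(x' − x̄) = [-25, 19]
z = y + H·x̄ = [-25, 19] + [23, -17] = [-2, 2]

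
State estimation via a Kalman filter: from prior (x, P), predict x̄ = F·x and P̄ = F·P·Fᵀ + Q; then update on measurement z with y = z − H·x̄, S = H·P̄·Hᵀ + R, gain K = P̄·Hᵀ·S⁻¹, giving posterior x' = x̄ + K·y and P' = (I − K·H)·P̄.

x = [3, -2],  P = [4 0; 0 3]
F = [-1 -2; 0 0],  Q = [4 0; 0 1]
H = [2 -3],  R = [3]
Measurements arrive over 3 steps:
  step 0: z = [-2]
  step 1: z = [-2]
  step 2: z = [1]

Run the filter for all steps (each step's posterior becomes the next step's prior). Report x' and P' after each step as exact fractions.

step 0: x̄ = F·x = [1, 0]
step 0: P̄ = F·P·Fᵀ + Q = [20 0; 0 1]
step 0: y = z − H·x̄ = [-4]
step 0: S = H·P̄·Hᵀ + R = [92]
step 0: K = P̄·Hᵀ·S⁻¹ = [10/23; -3/92]
step 0: x' = x̄ + K·y = [-17/23, 3/23]
step 0: P' = (I − K·H)·P̄ = [60/23 30/23; 30/23 83/92]
step 1: x̄ = F·x = [11/23, 0]
step 1: P̄ = F·P·Fᵀ + Q = [355/23 0; 0 1]
step 1: y = z − H·x̄ = [-68/23]
step 1: S = H·P̄·Hᵀ + R = [1696/23]
step 1: K = P̄·Hᵀ·S⁻¹ = [355/848; -69/1696]
step 1: x' = x̄ + K·y = [-161/212, 51/424]
step 1: P' = (I − K·H)·P̄ = [1065/424 1065/848; 1065/848 1489/1696]
step 2: x̄ = F·x = [55/106, 0]
step 2: P̄ = F·P·Fᵀ + Q = [1595/106 0; 0 1]
step 2: y = z − H·x̄ = [-2/53]
step 2: S = H·P̄·Hᵀ + R = [3826/53]
step 2: K = P̄·Hᵀ·S⁻¹ = [1595/3826; -159/3826]
step 2: x' = x̄ + K·y = [1925/3826, 3/1913]
step 2: P' = (I − K·H)·P̄ = [4785/1913 4785/3826; 4785/3826 3349/3826]

step 0: x' = [-17/23, 3/23], P' = [60/23 30/23; 30/23 83/92]
step 1: x' = [-161/212, 51/424], P' = [1065/424 1065/848; 1065/848 1489/1696]
step 2: x' = [1925/3826, 3/1913], P' = [4785/1913 4785/3826; 4785/3826 3349/3826]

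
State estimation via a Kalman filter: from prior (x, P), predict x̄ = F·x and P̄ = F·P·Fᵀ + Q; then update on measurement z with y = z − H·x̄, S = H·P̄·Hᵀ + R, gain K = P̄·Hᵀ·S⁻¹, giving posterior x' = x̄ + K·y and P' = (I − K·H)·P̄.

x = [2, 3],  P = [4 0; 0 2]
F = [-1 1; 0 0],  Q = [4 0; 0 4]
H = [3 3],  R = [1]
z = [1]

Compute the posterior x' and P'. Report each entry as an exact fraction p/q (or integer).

x' = [67/127, -24/127]
P' = [370/127 -360/127; -360/127 364/127]

x̄ = F·x = [1, 0]
P̄ = F·P·Fᵀ + Q = [10 0; 0 4]
y = z − H·x̄ = [-2]
S = H·P̄·Hᵀ + R = [127]
K = P̄·Hᵀ·S⁻¹ = [30/127; 12/127]
x' = x̄ + K·y = [67/127, -24/127]
P' = (I − K·H)·P̄ = [370/127 -360/127; -360/127 364/127]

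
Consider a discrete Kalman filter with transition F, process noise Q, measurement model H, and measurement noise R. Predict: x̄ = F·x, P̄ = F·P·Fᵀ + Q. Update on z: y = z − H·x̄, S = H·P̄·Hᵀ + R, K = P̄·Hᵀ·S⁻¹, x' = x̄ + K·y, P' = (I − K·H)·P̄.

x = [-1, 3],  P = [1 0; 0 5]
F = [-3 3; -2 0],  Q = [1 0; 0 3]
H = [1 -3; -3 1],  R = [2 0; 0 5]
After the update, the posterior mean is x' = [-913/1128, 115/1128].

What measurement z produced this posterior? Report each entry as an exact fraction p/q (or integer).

x̄ = F·x = [12, 2]
P̄ = F·P·Fᵀ + Q = [55 6; 6 7]
S = H·P̄·Hᵀ + R = [84 -126; -126 471]
K = P̄·Hᵀ·S⁻¹ = [-869/7896 -69/188; -939/2632 -67/564]
x' − x̄ = [-14449/1128, -2141/1128] = K·y
y = (KᵀK)⁻¹·Kᵀ·(x' − x̄) = [-7, 37]
z = y + H·x̄ = [-7, 37] + [6, -34] = [-1, 3]

z = [-1, 3]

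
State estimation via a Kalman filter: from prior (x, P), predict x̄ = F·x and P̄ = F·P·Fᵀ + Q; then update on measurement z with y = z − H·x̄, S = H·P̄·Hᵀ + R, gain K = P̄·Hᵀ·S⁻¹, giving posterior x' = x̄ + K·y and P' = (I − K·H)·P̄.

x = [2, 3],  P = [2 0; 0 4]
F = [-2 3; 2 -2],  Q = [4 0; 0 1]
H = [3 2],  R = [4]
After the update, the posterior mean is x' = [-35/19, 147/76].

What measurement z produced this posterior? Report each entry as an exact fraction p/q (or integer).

z = [-2]

x̄ = F·x = [5, -2]
P̄ = F·P·Fᵀ + Q = [48 -32; -32 25]
S = H·P̄·Hᵀ + R = [152]
K = P̄·Hᵀ·S⁻¹ = [10/19; -23/76]
x' − x̄ = [-130/19, 299/76] = K·y
y = (KᵀK)⁻¹·Kᵀ·(x' − x̄) = [-13]
z = y + H·x̄ = [-13] + [11] = [-2]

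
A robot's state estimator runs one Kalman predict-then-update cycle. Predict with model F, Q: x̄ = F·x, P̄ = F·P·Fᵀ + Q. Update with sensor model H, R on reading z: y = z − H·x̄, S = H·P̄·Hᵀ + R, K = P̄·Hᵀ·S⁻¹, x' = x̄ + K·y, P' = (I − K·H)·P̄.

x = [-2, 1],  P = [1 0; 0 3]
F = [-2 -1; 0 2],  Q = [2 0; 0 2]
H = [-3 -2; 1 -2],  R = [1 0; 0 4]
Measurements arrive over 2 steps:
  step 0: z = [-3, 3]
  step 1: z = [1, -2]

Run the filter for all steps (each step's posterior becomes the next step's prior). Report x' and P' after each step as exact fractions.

step 0: x' = [9183/6113, -4150/6113], P' = [1836/6113 -2004/6113; -2004/6113 3386/6113]
step 1: x' = [-101603/129049, 74830/129049], P' = [32858/129049 -34376/129049; -34376/129049 303002/645245]

step 0: x̄ = F·x = [3, 2]
step 0: P̄ = F·P·Fᵀ + Q = [9 -6; -6 14]
step 0: y = z − H·x̄ = [10, 4]
step 0: S = H·P̄·Hᵀ + R = [66 5; 5 93]
step 0: K = P̄·Hᵀ·S⁻¹ = [-1500/6113 1461/6113; -760/6113 -2194/6113]
step 0: x' = x̄ + K·y = [9183/6113, -4150/6113]
step 0: P' = (I − K·H)·P̄ = [1836/6113 -2004/6113; -2004/6113 3386/6113]
step 1: x̄ = F·x = [-14216/6113, -8300/6113]
step 1: P̄ = F·P·Fᵀ + Q = [14940/6113 1244/6113; 1244/6113 25770/6113]
step 1: y = z − H·x̄ = [-53135/6113, -14610/6113]
step 1: S = H·P̄·Hᵀ + R = [258581/6113 63236/6113; 63236/6113 137496/6113]
step 1: K = P̄·Hᵀ·S⁻¹ = [-29822/129049 50805/258098; -90364/645245 -194471/645245]
step 1: x' = x̄ + K·y = [-101603/129049, 74830/129049]
step 1: P' = (I − K·H)·P̄ = [32858/129049 -34376/129049; -34376/129049 303002/645245]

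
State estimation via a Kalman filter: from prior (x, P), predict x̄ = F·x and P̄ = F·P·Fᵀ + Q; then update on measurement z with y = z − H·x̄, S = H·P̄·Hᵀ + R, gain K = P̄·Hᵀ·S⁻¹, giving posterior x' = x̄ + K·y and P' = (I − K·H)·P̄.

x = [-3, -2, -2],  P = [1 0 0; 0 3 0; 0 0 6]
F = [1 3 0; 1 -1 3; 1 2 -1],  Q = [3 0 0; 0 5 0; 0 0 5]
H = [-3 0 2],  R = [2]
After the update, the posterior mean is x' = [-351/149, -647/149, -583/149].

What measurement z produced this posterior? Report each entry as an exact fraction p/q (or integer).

x̄ = F·x = [-9, -7, -5]
P̄ = F·P·Fᵀ + Q = [31 -8 19; -8 63 -23; 19 -23 24]
S = H·P̄·Hᵀ + R = [149]
K = P̄·Hᵀ·S⁻¹ = [-55/149; -22/149; -9/149]
x' − x̄ = [990/149, 396/149, 162/149] = K·y
y = (KᵀK)⁻¹·Kᵀ·(x' − x̄) = [-18]
z = y + H·x̄ = [-18] + [17] = [-1]

z = [-1]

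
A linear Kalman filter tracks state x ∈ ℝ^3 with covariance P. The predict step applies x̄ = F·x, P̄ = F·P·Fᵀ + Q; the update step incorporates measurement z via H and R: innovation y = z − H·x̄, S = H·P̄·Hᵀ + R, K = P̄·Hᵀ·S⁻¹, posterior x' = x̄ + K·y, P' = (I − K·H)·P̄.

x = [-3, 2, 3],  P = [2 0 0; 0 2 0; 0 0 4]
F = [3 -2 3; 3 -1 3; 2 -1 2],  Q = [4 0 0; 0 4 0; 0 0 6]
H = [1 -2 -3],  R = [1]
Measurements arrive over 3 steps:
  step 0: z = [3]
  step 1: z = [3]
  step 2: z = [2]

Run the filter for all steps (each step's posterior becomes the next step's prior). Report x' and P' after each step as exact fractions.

step 0: x' = [-602/193, -210/193, -254/193], P' = [9314/579 3662/579 240/193; 3662/579 3764/579 -410/193; 240/193 -410/193 368/193]
step 1: x' = [-31178/33573, -137524/100719, -40936/100719], P' = [673870/33573 653302/100719 248512/100719; 653302/100719 2059322/302157 -687100/302157; 248512/100719 -687100/302157 728654/302157]
step 2: x' = [24436526/42900879, -1611986/2257941, -76336/42900879], P' = [4462044484/214504395 74840614/11289705 37442726/14300293; 74840614/11289705 1359578/198065 -5098544/2257941; 37442726/14300293 -5098544/2257941 105171988/42900879]

step 0: x̄ = F·x = [-4, -2, -2]
step 0: P̄ = F·P·Fᵀ + Q = [66 58 40; 58 60 38; 40 38 32]
step 0: y = z − H·x̄ = [-3]
step 0: S = H·P̄·Hᵀ + R = [579]
step 0: K = P̄·Hᵀ·S⁻¹ = [-170/579; -176/579; -44/193]
step 0: x' = x̄ + K·y = [-602/193, -210/193, -254/193]
step 0: P' = (I − K·H)·P̄ = [9314/579 3662/579 240/193; 3662/579 3764/579 -410/193; 240/193 -410/193 368/193]
step 1: x̄ = F·x = [-2148/193, -2358/193, -1502/193]
step 1: P̄ = F·P·Fᵀ + Q = [94910/579 92362/579 61652/579; 92362/579 98210/579 62752/579; 61652/579 62752/579 44942/579]
step 1: y = z − H·x̄ = [-6495/193]
step 1: S = H·P̄·Hᵀ + R = [302157/193]
step 1: K = P̄·Hᵀ·S⁻¹ = [-30530/100719; -97438/302157; -66226/302157]
step 1: x' = x̄ + K·y = [-31178/33573, -137524/100719, -40936/100719]
step 1: P' = (I − K·H)·P̄ = [673870/33573 653302/100719 248512/100719; 653302/100719 2059322/302157 -687100/302157; 248512/100719 -687100/302157 728654/302157]
step 2: x̄ = F·x = [-128362/100719, -13994/5301, -131416/100719]
step 2: P̄ = F·P·Fᵀ + Q = [68733248/302157 3538126/15903 44916338/302157; 3538126/15903 194438/837 2389612/15903; 44916338/302157 2389612/15903 31919264/302157]
step 2: y = z − H·x̄ = [-10460/1767]
step 2: S = H·P̄·Hᵀ + R = [198065/93]
step 2: K = P̄·Hᵀ·S⁻¹ = [-3516922/11289705; -193322/594195; -497006/2257941]
step 2: x' = x̄ + K·y = [24436526/42900879, -1611986/2257941, -76336/42900879]
step 2: P' = (I − K·H)·P̄ = [4462044484/214504395 74840614/11289705 37442726/14300293; 74840614/11289705 1359578/198065 -5098544/2257941; 37442726/14300293 -5098544/2257941 105171988/42900879]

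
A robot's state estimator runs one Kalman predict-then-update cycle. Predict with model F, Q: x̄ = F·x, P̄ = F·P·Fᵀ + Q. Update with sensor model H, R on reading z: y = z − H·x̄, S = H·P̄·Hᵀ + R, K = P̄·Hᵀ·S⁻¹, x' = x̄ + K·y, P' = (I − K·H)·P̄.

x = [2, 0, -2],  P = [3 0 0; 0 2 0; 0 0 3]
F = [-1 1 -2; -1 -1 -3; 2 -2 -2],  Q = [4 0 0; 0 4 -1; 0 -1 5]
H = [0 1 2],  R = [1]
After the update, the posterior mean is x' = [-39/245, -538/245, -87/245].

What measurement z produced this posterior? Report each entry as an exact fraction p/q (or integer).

z = [-3]

x̄ = F·x = [2, 4, 8]
P̄ = F·P·Fᵀ + Q = [21 19 2; 19 36 15; 2 15 37]
S = H·P̄·Hᵀ + R = [245]
K = P̄·Hᵀ·S⁻¹ = [23/245; 66/245; 89/245]
x' − x̄ = [-529/245, -1518/245, -2047/245] = K·y
y = (KᵀK)⁻¹·Kᵀ·(x' − x̄) = [-23]
z = y + H·x̄ = [-23] + [20] = [-3]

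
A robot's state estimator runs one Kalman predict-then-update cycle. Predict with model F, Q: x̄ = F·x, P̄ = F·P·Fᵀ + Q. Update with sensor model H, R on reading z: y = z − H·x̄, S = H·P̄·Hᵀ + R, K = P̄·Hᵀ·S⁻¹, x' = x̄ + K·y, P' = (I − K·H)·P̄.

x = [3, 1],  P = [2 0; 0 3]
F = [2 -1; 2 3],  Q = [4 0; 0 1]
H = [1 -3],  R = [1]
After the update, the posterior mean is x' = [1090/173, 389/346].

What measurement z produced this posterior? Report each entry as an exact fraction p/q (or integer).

z = [3]

x̄ = F·x = [5, 9]
P̄ = F·P·Fᵀ + Q = [15 -1; -1 36]
S = H·P̄·Hᵀ + R = [346]
K = P̄·Hᵀ·S⁻¹ = [9/173; -109/346]
x' − x̄ = [225/173, -2725/346] = K·y
y = (KᵀK)⁻¹·Kᵀ·(x' − x̄) = [25]
z = y + H·x̄ = [25] + [-22] = [3]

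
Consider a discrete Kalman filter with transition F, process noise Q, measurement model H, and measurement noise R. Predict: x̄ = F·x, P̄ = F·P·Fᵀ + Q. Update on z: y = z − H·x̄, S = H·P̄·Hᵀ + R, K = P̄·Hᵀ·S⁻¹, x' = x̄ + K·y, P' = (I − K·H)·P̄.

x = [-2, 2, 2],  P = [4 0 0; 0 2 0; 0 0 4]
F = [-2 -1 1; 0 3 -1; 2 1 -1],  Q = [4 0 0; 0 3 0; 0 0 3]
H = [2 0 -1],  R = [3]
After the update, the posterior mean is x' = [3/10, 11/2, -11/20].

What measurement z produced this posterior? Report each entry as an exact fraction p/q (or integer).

z = [1]

x̄ = F·x = [4, 4, -4]
P̄ = F·P·Fᵀ + Q = [26 -10 -22; -10 25 10; -22 10 25]
S = H·P̄·Hᵀ + R = [220]
K = P̄·Hᵀ·S⁻¹ = [37/110; -3/22; -69/220]
x' − x̄ = [-37/10, 3/2, 69/20] = K·y
y = (KᵀK)⁻¹·Kᵀ·(x' − x̄) = [-11]
z = y + H·x̄ = [-11] + [12] = [1]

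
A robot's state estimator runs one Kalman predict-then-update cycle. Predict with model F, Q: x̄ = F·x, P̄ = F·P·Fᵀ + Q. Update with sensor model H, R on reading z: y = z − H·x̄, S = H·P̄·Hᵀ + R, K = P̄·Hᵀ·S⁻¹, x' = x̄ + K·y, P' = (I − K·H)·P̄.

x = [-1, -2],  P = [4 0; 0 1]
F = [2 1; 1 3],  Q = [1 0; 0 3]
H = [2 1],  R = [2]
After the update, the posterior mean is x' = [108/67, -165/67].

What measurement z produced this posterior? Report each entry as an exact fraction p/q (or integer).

z = [1]

x̄ = F·x = [-4, -7]
P̄ = F·P·Fᵀ + Q = [18 11; 11 16]
S = H·P̄·Hᵀ + R = [134]
K = P̄·Hᵀ·S⁻¹ = [47/134; 19/67]
x' − x̄ = [376/67, 304/67] = K·y
y = (KᵀK)⁻¹·Kᵀ·(x' − x̄) = [16]
z = y + H·x̄ = [16] + [-15] = [1]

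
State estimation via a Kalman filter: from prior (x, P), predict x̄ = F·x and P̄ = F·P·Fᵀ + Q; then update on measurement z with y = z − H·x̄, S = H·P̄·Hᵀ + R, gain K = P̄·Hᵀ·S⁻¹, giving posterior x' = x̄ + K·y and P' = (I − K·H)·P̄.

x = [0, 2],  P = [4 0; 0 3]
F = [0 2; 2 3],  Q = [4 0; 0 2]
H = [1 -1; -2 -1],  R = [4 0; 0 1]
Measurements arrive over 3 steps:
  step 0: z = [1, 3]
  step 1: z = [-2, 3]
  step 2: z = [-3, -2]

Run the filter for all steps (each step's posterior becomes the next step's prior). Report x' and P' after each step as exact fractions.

step 0: x̄ = F·x = [4, 6]
step 0: P̄ = F·P·Fᵀ + Q = [16 18; 18 45]
step 0: y = z − H·x̄ = [3, 17]
step 0: S = H·P̄·Hᵀ + R = [29 31; 31 182]
step 0: K = P̄·Hᵀ·S⁻¹ = [1186/4317 -1388/4317; -801/1439 -504/1439]
step 0: x' = x̄ + K·y = [-2770/4317, -2337/1439]
step 0: P' = (I − K·H)·P̄ = [2044/4317 -900/1439; -900/1439 2304/1439]
step 1: x̄ = F·x = [-4674/1439, -26573/4317]
step 1: P̄ = F·P·Fᵀ + Q = [14972/1439 10224/1439; 10224/1439 46618/4317]
step 1: y = z − H·x̄ = [-21185/4317, -41666/4317]
step 1: S = H·P̄·Hᵀ + R = [47458/4317 -12542/4317; -12542/4317 353287/4317]
step 1: K = P̄·Hᵀ·S⁻¹ = [407790/1923673 -641676/1923673; -809309/1923673 -616592/1923673]
step 1: x' = x̄ + K·y = [-2056220/1923673, -1918376/1923673]
step 1: P' = (I − K·H)·P̄ = [757612/1923673 -873548/1923673; -873548/1923673 2363688/1923673]
step 2: x̄ = F·x = [-3836752/1923673, -9867568/1923673]
step 2: P̄ = F·P·Fᵀ + Q = [17149444/1923673 10687936/1923673; 10687936/1923673 17668410/1923673]
step 2: y = z − H·x̄ = [-11801835/1923673, -21388418/1923673]
step 2: S = H·P̄·Hᵀ + R = [21136674/1923673 -5942542/1923673; -5942542/1923673 130941603/1923673]
step 2: K = P̄·Hᵀ·S⁻¹ = [150426846/710192473 -237169740/710192473; -297882421/710192473 -225284656/710192473]
step 2: x' = x̄ + K·y = [297628718/710192473, 689394223/710192473]
step 2: P' = (I − K·H)·P̄ = [279625708/710192473 -322081676/710192473; -322081676/710192473 869448008/710192473]

step 0: x' = [-2770/4317, -2337/1439], P' = [2044/4317 -900/1439; -900/1439 2304/1439]
step 1: x' = [-2056220/1923673, -1918376/1923673], P' = [757612/1923673 -873548/1923673; -873548/1923673 2363688/1923673]
step 2: x' = [297628718/710192473, 689394223/710192473], P' = [279625708/710192473 -322081676/710192473; -322081676/710192473 869448008/710192473]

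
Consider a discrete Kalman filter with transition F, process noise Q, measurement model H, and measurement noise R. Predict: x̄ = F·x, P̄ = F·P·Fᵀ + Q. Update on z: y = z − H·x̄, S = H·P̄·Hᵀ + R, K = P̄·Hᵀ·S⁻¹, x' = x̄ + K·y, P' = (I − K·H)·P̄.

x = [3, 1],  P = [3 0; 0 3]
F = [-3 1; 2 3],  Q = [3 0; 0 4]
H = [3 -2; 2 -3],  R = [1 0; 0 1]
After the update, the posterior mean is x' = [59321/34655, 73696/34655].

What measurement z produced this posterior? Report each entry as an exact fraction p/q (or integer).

z = [1, -3]

x̄ = F·x = [-8, 9]
P̄ = F·P·Fᵀ + Q = [33 -9; -9 43]
S = H·P̄·Hᵀ + R = [578 573; 573 628]
K = P̄·Hᵀ·S⁻¹ = [20187/34655 -13287/34655; 13267/34655 -20217/34655]
x' − x̄ = [336561/34655, -238199/34655] = K·y
y = (KᵀK)⁻¹·Kᵀ·(x' − x̄) = [43, 40]
z = y + H·x̄ = [43, 40] + [-42, -43] = [1, -3]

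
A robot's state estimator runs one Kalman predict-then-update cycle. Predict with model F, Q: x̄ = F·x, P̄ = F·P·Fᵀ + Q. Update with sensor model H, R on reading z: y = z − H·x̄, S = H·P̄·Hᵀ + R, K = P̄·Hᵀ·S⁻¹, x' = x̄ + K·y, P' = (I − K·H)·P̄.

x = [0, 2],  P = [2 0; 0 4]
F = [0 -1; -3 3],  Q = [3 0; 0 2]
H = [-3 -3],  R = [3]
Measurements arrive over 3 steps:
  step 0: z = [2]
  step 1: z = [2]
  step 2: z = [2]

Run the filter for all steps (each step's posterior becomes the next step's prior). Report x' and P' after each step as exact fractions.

step 0: x' = [-83/59, 46/59], P' = [751/118 -378/59; -378/59 400/59]
step 1: x' = [21972/58981, -60532/58981], P' = [262877/58981 -266391/58981; -266391/58981 289526/58981]
step 2: x' = [12638520/21105763, -26856688/21105763], P' = [93520775/21105763 -94722057/21105763; -94722057/21105763 102938933/21105763]

step 0: x̄ = F·x = [-2, 6]
step 0: P̄ = F·P·Fᵀ + Q = [7 -12; -12 56]
step 0: y = z − H·x̄ = [14]
step 0: S = H·P̄·Hᵀ + R = [354]
step 0: K = P̄·Hᵀ·S⁻¹ = [5/118; -22/59]
step 0: x' = x̄ + K·y = [-83/59, 46/59]
step 0: P' = (I − K·H)·P̄ = [751/118 -378/59; -378/59 400/59]
step 1: x̄ = F·x = [-46/59, 387/59]
step 1: P̄ = F·P·Fᵀ + Q = [577/59 -2334/59; -2334/59 27803/118]
step 1: y = z − H·x̄ = [1141/59]
step 1: S = H·P̄·Hᵀ + R = [176943/118]
step 1: K = P̄·Hᵀ·S⁻¹ = [3514/58981; -23135/58981]
step 1: x' = x̄ + K·y = [21972/58981, -60532/58981]
step 1: P' = (I − K·H)·P̄ = [262877/58981 -266391/58981; -266391/58981 289526/58981]
step 2: x̄ = F·x = [60532/58981, -247512/58981]
step 2: P̄ = F·P·Fᵀ + Q = [466469/58981 -1667751/58981; -1667751/58981 9884627/58981]
step 2: y = z − H·x̄ = [-442978/58981]
step 2: S = H·P̄·Hᵀ + R = [63317289/58981]
step 2: K = P̄·Hᵀ·S⁻¹ = [1201282/21105763; -8216876/21105763]
step 2: x' = x̄ + K·y = [12638520/21105763, -26856688/21105763]
step 2: P' = (I − K·H)·P̄ = [93520775/21105763 -94722057/21105763; -94722057/21105763 102938933/21105763]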